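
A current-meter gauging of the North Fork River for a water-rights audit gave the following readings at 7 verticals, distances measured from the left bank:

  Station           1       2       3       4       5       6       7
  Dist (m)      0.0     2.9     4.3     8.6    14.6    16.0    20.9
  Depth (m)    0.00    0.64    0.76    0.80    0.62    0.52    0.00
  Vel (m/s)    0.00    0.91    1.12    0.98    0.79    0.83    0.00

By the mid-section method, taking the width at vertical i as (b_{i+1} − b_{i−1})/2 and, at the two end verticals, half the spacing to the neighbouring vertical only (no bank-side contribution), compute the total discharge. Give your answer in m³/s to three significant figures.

10.9 m³/s

w_2 = (4.3 − 0.0)/2 = 2.15 m; q_2 = 0.91 × 0.64 × 2.15 = 1.252 m³/s
w_3 = (8.6 − 2.9)/2 = 2.85 m; q_3 = 1.12 × 0.76 × 2.85 = 2.426 m³/s
w_4 = (14.6 − 4.3)/2 = 5.15 m; q_4 = 0.98 × 0.80 × 5.15 = 4.038 m³/s
w_5 = (16.0 − 8.6)/2 = 3.7 m; q_5 = 0.79 × 0.62 × 3.7 = 1.812 m³/s
w_6 = (20.9 − 14.6)/2 = 3.15 m; q_6 = 0.83 × 0.52 × 3.15 = 1.360 m³/s
Stations 1, 7 contribute zero (depth or velocity is 0).
Q = Σ qᵢ = 10.89 m³/s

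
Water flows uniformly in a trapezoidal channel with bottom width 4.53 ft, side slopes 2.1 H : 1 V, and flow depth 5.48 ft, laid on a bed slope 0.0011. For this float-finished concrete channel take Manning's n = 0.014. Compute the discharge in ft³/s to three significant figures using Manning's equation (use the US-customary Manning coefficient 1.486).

633 ft³/s

A = (b + z·y)·y = (4.53 + 2.1×5.48)×5.48 = 87.89 ft²
P = b + 2y√(1+z²) = 4.53 + 2×5.48×√(1+2.1²) = 30.02 ft
R = A/P = 87.89/30.02 = 2.927 ft
Q = (1.486/n)·A·R^(2/3)·S^(1/2) = (1.486/0.014) × 87.89 × 2.927^(2/3) × 0.0011^(1/2) = 633.2 ft³/s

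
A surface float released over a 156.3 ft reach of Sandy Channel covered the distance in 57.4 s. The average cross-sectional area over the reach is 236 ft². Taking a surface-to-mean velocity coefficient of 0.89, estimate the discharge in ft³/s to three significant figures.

v_surface = L / t̄ = 156.3 / 57.4 = 2.723 ft/s
v_mean = 0.89 × 2.723 = 2.423 ft/s
Q = A × v_mean = 236 × 2.423 = 571.9 ft³/s

572 ft³/s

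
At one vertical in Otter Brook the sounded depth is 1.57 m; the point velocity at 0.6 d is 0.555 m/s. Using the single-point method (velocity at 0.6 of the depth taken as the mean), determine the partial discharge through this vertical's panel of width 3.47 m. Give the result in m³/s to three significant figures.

v̄ = v₀.₆ = 0.555 m/s
q = v̄ × d × w = 0.5550 × 1.57 × 3.47 = 3.024 m³/s

3.02 m³/s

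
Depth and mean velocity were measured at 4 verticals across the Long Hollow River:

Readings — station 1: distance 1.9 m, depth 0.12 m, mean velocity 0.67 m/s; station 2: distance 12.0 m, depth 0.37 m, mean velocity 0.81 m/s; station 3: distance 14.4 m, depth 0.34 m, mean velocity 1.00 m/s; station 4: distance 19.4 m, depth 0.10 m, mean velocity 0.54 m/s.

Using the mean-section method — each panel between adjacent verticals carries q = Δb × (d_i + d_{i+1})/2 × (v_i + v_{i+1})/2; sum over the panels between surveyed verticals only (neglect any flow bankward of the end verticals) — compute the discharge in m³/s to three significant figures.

Panel 1-2: Δb = 10.1 m, d̄ = (0.12+0.37)/2 = 0.245, v̄ = (0.67+0.81)/2 = 0.74 → q = 10.1×0.245×0.74 = 1.831 m³/s
Panel 2-3: Δb = 2.4 m, d̄ = (0.37+0.34)/2 = 0.355, v̄ = (0.81+1.00)/2 = 0.905 → q = 2.4×0.355×0.905 = 0.7711 m³/s
Panel 3-4: Δb = 5 m, d̄ = (0.34+0.10)/2 = 0.22, v̄ = (1.00+0.54)/2 = 0.77 → q = 5×0.22×0.77 = 0.8470 m³/s
Q = Σ q = 3.449 m³/s

3.45 m³/s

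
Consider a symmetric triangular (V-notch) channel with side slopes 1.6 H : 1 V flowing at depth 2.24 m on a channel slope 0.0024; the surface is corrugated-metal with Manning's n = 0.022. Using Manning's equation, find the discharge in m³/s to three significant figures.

17.3 m³/s

A = z·y² = 1.6×2.24² = 8.028 m²
P = 2y√(1+z²) = 2×2.24×√(1+1.6²) = 8.453 m
R = A/P = 8.028/8.453 = 0.9498 m
Q = (1/n)·A·R^(2/3)·S^(1/2) = (1/0.022) × 8.028 × 0.9498^(2/3) × 0.0024^(1/2) = 17.27 m³/s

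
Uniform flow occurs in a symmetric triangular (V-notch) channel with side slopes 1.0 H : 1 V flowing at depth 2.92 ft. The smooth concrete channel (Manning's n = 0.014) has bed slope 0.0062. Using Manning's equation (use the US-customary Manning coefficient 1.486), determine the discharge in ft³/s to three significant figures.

A = z·y² = 1.0×2.92² = 8.526 ft²
P = 2y√(1+z²) = 2×2.92×√(1+1.0²) = 8.259 ft
R = A/P = 8.526/8.259 = 1.032 ft
Q = (1.486/n)·A·R^(2/3)·S^(1/2) = (1.486/0.014) × 8.526 × 1.032^(2/3) × 0.0062^(1/2) = 72.79 ft³/s

72.8 ft³/s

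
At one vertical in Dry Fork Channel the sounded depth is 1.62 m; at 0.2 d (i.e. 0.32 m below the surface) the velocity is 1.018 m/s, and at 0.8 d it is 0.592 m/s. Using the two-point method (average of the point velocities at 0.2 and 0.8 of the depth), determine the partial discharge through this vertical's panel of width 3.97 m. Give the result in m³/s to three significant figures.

5.18 m³/s

v̄ = (1.018 + 0.592) / 2 = 0.8050 m/s
q = v̄ × d × w = 0.8050 × 1.62 × 3.97 = 5.177 m³/s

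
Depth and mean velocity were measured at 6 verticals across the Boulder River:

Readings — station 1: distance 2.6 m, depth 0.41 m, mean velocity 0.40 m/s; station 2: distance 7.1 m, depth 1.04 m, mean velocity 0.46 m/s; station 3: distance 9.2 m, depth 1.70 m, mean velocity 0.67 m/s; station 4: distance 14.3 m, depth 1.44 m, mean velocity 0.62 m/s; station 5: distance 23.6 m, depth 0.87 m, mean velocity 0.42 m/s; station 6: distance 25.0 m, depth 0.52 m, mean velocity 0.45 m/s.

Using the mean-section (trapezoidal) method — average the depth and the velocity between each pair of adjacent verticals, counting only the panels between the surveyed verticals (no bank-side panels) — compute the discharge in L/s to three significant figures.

Panel 1-2: Δb = 4.5 m, d̄ = (0.41+1.04)/2 = 0.725, v̄ = (0.40+0.46)/2 = 0.43 → q = 4.5×0.725×0.43 = 1.403 m³/s
Panel 2-3: Δb = 2.1 m, d̄ = (1.04+1.70)/2 = 1.37, v̄ = (0.46+0.67)/2 = 0.565 → q = 2.1×1.37×0.565 = 1.626 m³/s
Panel 3-4: Δb = 5.1 m, d̄ = (1.70+1.44)/2 = 1.57, v̄ = (0.67+0.62)/2 = 0.645 → q = 5.1×1.57×0.645 = 5.165 m³/s
Panel 4-5: Δb = 9.3 m, d̄ = (1.44+0.87)/2 = 1.155, v̄ = (0.62+0.42)/2 = 0.52 → q = 9.3×1.155×0.52 = 5.586 m³/s
Panel 5-6: Δb = 1.4 m, d̄ = (0.87+0.52)/2 = 0.695, v̄ = (0.42+0.45)/2 = 0.435 → q = 1.4×0.695×0.435 = 0.4233 m³/s
Q = Σ q = 14.20 m³/s
= 14.20 × 1000 = 14200 L/s

14200 L/s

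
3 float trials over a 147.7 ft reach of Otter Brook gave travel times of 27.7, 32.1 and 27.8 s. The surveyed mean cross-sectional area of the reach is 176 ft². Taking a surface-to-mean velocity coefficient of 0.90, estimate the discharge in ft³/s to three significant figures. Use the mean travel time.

801 ft³/s

t̄ = (27.7 + 32.1 + 27.8) / 3 = 29.2 s
v_surface = L / t̄ = 147.7 / 29.2 = 5.058 ft/s
v_mean = 0.90 × 5.058 = 4.552 ft/s
Q = A × v_mean = 176 × 4.552 = 801.2 ft³/s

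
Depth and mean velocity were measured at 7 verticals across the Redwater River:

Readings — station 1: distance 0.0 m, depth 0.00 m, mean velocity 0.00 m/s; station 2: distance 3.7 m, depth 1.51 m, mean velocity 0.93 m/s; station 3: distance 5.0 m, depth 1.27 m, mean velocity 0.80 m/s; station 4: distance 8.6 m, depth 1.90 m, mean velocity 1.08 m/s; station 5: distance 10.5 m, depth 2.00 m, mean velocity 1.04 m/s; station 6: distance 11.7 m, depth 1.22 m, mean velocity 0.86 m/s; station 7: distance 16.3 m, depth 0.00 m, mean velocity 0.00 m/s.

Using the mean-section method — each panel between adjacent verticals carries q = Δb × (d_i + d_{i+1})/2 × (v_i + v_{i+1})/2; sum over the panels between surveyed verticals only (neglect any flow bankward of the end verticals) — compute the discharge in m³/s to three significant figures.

15.2 m³/s

Panel 1-2: Δb = 3.7 m, d̄ = (0.00+1.51)/2 = 0.755, v̄ = (0.00+0.93)/2 = 0.465 → q = 3.7×0.755×0.465 = 1.299 m³/s
Panel 2-3: Δb = 1.3 m, d̄ = (1.51+1.27)/2 = 1.39, v̄ = (0.93+0.80)/2 = 0.865 → q = 1.3×1.39×0.865 = 1.563 m³/s
Panel 3-4: Δb = 3.6 m, d̄ = (1.27+1.90)/2 = 1.585, v̄ = (0.80+1.08)/2 = 0.94 → q = 3.6×1.585×0.94 = 5.364 m³/s
Panel 4-5: Δb = 1.9 m, d̄ = (1.90+2.00)/2 = 1.95, v̄ = (1.08+1.04)/2 = 1.06 → q = 1.9×1.95×1.06 = 3.927 m³/s
Panel 5-6: Δb = 1.2 m, d̄ = (2.00+1.22)/2 = 1.61, v̄ = (1.04+0.86)/2 = 0.95 → q = 1.2×1.61×0.95 = 1.835 m³/s
Panel 6-7: Δb = 4.6 m, d̄ = (1.22+0.00)/2 = 0.61, v̄ = (0.86+0.00)/2 = 0.43 → q = 4.6×0.61×0.43 = 1.207 m³/s
Q = Σ q = 15.19 m³/s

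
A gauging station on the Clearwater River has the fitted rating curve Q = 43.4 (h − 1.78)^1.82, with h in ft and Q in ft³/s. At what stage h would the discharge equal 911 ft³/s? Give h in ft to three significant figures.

h − h₀ = (Q/C)^(1/b) = (911/43.4)^(1/1.82) = 5.326 ft
h = 1.78 + 5.326 = 7.106 ft

7.11 ft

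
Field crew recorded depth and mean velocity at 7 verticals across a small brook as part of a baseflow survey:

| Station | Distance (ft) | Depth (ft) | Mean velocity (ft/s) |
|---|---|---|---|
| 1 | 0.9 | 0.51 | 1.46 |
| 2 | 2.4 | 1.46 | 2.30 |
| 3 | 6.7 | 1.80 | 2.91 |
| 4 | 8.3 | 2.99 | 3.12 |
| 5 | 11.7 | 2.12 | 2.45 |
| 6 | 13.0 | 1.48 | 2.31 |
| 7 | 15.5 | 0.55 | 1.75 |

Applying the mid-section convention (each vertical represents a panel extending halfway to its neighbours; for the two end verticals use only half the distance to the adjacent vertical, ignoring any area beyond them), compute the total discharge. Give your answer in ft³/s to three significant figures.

69.0 ft³/s

w_1 = (2.4 − 0.9)/2 = 0.75 ft; q_1 = 1.46 × 0.51 × 0.75 = 0.5585 ft³/s
w_2 = (6.7 − 0.9)/2 = 2.9 ft; q_2 = 2.30 × 1.46 × 2.9 = 9.738 ft³/s
w_3 = (8.3 − 2.4)/2 = 2.95 ft; q_3 = 2.91 × 1.80 × 2.95 = 15.45 ft³/s
w_4 = (11.7 − 6.7)/2 = 2.5 ft; q_4 = 3.12 × 2.99 × 2.5 = 23.32 ft³/s
w_5 = (13.0 − 8.3)/2 = 2.35 ft; q_5 = 2.45 × 2.12 × 2.35 = 12.21 ft³/s
w_6 = (15.5 − 11.7)/2 = 1.9 ft; q_6 = 2.31 × 1.48 × 1.9 = 6.496 ft³/s
w_7 = (15.5 − 13.0)/2 = 1.25 ft; q_7 = 1.75 × 0.55 × 1.25 = 1.203 ft³/s
Q = Σ qᵢ = 68.98 ft³/s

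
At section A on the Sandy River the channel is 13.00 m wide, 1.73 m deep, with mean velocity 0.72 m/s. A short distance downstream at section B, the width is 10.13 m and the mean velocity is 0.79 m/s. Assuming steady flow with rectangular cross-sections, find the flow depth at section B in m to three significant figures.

2.02 m

Q = A₁V₁ = (13.00×1.73) × 0.72 = 16.19 m³/s
d₂ = Q/(b₂ V₂) = 16.19/(10.13×0.79) = 2.023 m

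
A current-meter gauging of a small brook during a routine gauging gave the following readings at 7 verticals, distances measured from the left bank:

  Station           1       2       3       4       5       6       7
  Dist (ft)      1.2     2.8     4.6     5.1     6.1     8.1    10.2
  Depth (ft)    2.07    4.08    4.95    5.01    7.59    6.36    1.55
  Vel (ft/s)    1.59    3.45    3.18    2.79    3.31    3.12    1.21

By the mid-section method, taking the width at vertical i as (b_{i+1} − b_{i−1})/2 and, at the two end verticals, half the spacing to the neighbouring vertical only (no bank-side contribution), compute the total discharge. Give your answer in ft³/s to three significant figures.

135 ft³/s

w_1 = (2.8 − 1.2)/2 = 0.8 ft; q_1 = 1.59 × 2.07 × 0.8 = 2.633 ft³/s
w_2 = (4.6 − 1.2)/2 = 1.7 ft; q_2 = 3.45 × 4.08 × 1.7 = 23.93 ft³/s
w_3 = (5.1 − 2.8)/2 = 1.15 ft; q_3 = 3.18 × 4.95 × 1.15 = 18.10 ft³/s
w_4 = (6.1 − 4.6)/2 = 0.75 ft; q_4 = 2.79 × 5.01 × 0.75 = 10.48 ft³/s
w_5 = (8.1 − 5.1)/2 = 1.5 ft; q_5 = 3.31 × 7.59 × 1.5 = 37.68 ft³/s
w_6 = (10.2 − 6.1)/2 = 2.05 ft; q_6 = 3.12 × 6.36 × 2.05 = 40.68 ft³/s
w_7 = (10.2 − 8.1)/2 = 1.05 ft; q_7 = 1.21 × 1.55 × 1.05 = 1.969 ft³/s
Q = Σ qᵢ = 135.5 ft³/s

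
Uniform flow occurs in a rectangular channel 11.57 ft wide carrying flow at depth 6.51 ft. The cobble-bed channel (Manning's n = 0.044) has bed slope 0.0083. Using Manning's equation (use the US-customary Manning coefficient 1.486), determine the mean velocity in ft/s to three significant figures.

6.49 ft/s

A = b·y = 11.57 × 6.51 = 75.32 ft²
P = b + 2y = 11.57 + 2×6.51 = 24.59 ft
R = A/P = 75.32/24.59 = 3.063 ft
Q = (1.486/n)·A·R^(2/3)·S^(1/2) = (1.486/0.044) × 75.32 × 3.063^(2/3) × 0.0083^(1/2) = 488.8 ft³/s
V = Q/A = 488.8/75.32 = 6.489 ft/s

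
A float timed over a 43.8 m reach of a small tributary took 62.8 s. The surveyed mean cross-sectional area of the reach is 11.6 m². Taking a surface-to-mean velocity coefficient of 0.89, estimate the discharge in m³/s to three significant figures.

v_surface = L / t̄ = 43.8 / 62.8 = 0.6975 m/s
v_mean = 0.89 × 0.6975 = 0.6207 m/s
Q = A × v_mean = 11.6 × 0.6207 = 7.200 m³/s

7.20 m³/s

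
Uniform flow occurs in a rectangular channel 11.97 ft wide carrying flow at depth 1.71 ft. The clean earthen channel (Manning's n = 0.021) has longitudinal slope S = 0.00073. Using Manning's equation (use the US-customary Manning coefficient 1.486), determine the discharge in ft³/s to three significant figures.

47.3 ft³/s

A = b·y = 11.97 × 1.71 = 20.47 ft²
P = b + 2y = 11.97 + 2×1.71 = 15.39 ft
R = A/P = 20.47/15.39 = 1.330 ft
Q = (1.486/n)·A·R^(2/3)·S^(1/2) = (1.486/0.021) × 20.47 × 1.330^(2/3) × 0.00073^(1/2) = 47.33 ft³/s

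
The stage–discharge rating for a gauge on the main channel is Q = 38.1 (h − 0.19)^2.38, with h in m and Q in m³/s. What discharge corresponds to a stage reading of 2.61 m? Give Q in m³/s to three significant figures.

Q = 38.1 × (2.61 − 0.19)^2.38 = 38.1 × 2.42^2.38 = 312.2 m³/s

312 m³/s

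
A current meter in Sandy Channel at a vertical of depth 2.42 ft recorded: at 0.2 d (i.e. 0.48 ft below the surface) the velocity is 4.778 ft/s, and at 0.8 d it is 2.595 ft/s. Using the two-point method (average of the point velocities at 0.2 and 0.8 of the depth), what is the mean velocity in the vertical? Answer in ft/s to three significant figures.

3.69 ft/s

v̄ = (4.778 + 2.595) / 2 = 3.687 ft/s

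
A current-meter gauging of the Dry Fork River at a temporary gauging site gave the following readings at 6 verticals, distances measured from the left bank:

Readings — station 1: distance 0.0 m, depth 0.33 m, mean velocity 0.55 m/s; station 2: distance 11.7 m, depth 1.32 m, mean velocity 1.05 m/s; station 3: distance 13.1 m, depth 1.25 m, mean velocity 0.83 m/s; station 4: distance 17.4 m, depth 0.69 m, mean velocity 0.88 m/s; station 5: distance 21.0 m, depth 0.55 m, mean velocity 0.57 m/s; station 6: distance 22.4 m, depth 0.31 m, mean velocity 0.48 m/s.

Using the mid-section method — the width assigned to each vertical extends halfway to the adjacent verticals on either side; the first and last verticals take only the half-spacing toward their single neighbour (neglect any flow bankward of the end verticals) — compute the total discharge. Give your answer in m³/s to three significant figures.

16.4 m³/s

w_1 = (11.7 − 0.0)/2 = 5.85 m; q_1 = 0.55 × 0.33 × 5.85 = 1.062 m³/s
w_2 = (13.1 − 0.0)/2 = 6.55 m; q_2 = 1.05 × 1.32 × 6.55 = 9.078 m³/s
w_3 = (17.4 − 11.7)/2 = 2.85 m; q_3 = 0.83 × 1.25 × 2.85 = 2.957 m³/s
w_4 = (21.0 − 13.1)/2 = 3.95 m; q_4 = 0.88 × 0.69 × 3.95 = 2.398 m³/s
w_5 = (22.4 − 17.4)/2 = 2.5 m; q_5 = 0.57 × 0.55 × 2.5 = 0.7838 m³/s
w_6 = (22.4 − 21.0)/2 = 0.7 m; q_6 = 0.48 × 0.31 × 0.7 = 0.1042 m³/s
Q = Σ qᵢ = 16.38 m³/s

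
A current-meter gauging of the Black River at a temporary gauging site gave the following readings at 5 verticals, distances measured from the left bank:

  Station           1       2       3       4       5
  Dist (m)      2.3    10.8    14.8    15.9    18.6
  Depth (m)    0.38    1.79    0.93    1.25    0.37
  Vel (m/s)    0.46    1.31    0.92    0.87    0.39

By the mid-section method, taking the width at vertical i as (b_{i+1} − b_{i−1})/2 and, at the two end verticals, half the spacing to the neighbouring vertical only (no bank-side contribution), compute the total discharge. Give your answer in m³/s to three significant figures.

19.8 m³/s

w_1 = (10.8 − 2.3)/2 = 4.25 m; q_1 = 0.46 × 0.38 × 4.25 = 0.7429 m³/s
w_2 = (14.8 − 2.3)/2 = 6.25 m; q_2 = 1.31 × 1.79 × 6.25 = 14.66 m³/s
w_3 = (15.9 − 10.8)/2 = 2.55 m; q_3 = 0.92 × 0.93 × 2.55 = 2.182 m³/s
w_4 = (18.6 − 14.8)/2 = 1.9 m; q_4 = 0.87 × 1.25 × 1.9 = 2.066 m³/s
w_5 = (18.6 − 15.9)/2 = 1.35 m; q_5 = 0.39 × 0.37 × 1.35 = 0.1948 m³/s
Q = Σ qᵢ = 19.84 m³/s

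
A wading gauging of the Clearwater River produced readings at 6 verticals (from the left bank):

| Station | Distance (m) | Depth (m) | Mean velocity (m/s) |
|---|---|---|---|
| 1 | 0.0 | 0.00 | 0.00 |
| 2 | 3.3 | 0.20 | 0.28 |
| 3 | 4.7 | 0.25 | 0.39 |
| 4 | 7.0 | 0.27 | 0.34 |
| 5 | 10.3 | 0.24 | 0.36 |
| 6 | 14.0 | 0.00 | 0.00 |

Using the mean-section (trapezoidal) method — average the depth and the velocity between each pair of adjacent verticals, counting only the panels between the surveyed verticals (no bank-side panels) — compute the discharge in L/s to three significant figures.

Panel 1-2: Δb = 3.3 m, d̄ = (0.00+0.20)/2 = 0.1, v̄ = (0.00+0.28)/2 = 0.14 → q = 3.3×0.1×0.14 = 0.04620 m³/s
Panel 2-3: Δb = 1.4 m, d̄ = (0.20+0.25)/2 = 0.225, v̄ = (0.28+0.39)/2 = 0.335 → q = 1.4×0.225×0.335 = 0.1055 m³/s
Panel 3-4: Δb = 2.3 m, d̄ = (0.25+0.27)/2 = 0.26, v̄ = (0.39+0.34)/2 = 0.365 → q = 2.3×0.26×0.365 = 0.2183 m³/s
Panel 4-5: Δb = 3.3 m, d̄ = (0.27+0.24)/2 = 0.255, v̄ = (0.34+0.36)/2 = 0.35 → q = 3.3×0.255×0.35 = 0.2945 m³/s
Panel 5-6: Δb = 3.7 m, d̄ = (0.24+0.00)/2 = 0.12, v̄ = (0.36+0.00)/2 = 0.18 → q = 3.7×0.12×0.18 = 0.07992 m³/s
Q = Σ q = 0.7444 m³/s
= 0.7444 × 1000 = 744.4 L/s

744 L/s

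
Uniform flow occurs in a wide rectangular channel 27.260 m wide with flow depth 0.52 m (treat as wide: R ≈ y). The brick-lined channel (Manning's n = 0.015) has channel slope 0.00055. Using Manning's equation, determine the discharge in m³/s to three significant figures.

14.3 m³/s

A = b·y = 27.260 × 0.52 = 14.18 m²
Wide channel: R ≈ y = 0.52 m
Q = (1/n)·A·R^(2/3)·S^(1/2) = (1/0.015) × 14.18 × 0.5200^(2/3) × 0.00055^(1/2) = 14.33 m³/s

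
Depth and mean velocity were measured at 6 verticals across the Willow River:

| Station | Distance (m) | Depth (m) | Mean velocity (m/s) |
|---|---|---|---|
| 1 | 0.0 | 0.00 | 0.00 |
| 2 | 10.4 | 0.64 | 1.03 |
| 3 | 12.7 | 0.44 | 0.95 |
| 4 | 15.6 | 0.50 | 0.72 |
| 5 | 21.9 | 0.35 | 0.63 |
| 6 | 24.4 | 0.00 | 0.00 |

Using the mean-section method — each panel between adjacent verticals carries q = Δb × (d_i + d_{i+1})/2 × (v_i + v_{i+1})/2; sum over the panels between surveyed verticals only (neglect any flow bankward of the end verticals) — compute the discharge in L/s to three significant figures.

Panel 1-2: Δb = 10.4 m, d̄ = (0.00+0.64)/2 = 0.32, v̄ = (0.00+1.03)/2 = 0.515 → q = 10.4×0.32×0.515 = 1.714 m³/s
Panel 2-3: Δb = 2.3 m, d̄ = (0.64+0.44)/2 = 0.54, v̄ = (1.03+0.95)/2 = 0.99 → q = 2.3×0.54×0.99 = 1.230 m³/s
Panel 3-4: Δb = 2.9 m, d̄ = (0.44+0.50)/2 = 0.47, v̄ = (0.95+0.72)/2 = 0.835 → q = 2.9×0.47×0.835 = 1.138 m³/s
Panel 4-5: Δb = 6.3 m, d̄ = (0.50+0.35)/2 = 0.425, v̄ = (0.72+0.63)/2 = 0.675 → q = 6.3×0.425×0.675 = 1.807 m³/s
Panel 5-6: Δb = 2.5 m, d̄ = (0.35+0.00)/2 = 0.175, v̄ = (0.63+0.00)/2 = 0.315 → q = 2.5×0.175×0.315 = 0.1378 m³/s
Q = Σ q = 6.027 m³/s
= 6.027 × 1000 = 6027 L/s

6030 L/s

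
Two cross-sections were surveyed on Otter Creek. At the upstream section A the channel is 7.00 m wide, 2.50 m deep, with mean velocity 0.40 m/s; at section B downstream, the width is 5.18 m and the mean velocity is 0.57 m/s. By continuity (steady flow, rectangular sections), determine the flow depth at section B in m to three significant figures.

2.37 m

Q = A₁V₁ = (7.00×2.50) × 0.40 = 7.000 m³/s
d₂ = Q/(b₂ V₂) = 7.000/(5.18×0.57) = 2.371 m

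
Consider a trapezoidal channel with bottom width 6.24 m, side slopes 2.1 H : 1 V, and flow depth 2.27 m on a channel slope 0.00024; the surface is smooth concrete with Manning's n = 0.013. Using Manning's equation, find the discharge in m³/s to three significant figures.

38.8 m³/s

A = (b + z·y)·y = (6.24 + 2.1×2.27)×2.27 = 24.99 m²
P = b + 2y√(1+z²) = 6.24 + 2×2.27×√(1+2.1²) = 16.80 m
R = A/P = 24.99/16.80 = 1.487 m
Q = (1/n)·A·R^(2/3)·S^(1/2) = (1/0.013) × 24.99 × 1.487^(2/3) × 0.00024^(1/2) = 38.80 m³/s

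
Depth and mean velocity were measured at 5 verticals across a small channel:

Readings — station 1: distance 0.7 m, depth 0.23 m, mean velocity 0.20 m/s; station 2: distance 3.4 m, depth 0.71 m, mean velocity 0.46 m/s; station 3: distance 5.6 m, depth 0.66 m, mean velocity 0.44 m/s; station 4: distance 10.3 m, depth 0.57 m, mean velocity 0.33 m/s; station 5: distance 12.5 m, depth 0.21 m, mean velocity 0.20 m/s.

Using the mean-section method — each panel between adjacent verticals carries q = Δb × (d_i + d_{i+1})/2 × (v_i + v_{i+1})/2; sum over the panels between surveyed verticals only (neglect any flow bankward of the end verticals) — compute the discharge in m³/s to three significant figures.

Panel 1-2: Δb = 2.7 m, d̄ = (0.23+0.71)/2 = 0.47, v̄ = (0.20+0.46)/2 = 0.33 → q = 2.7×0.47×0.33 = 0.4188 m³/s
Panel 2-3: Δb = 2.2 m, d̄ = (0.71+0.66)/2 = 0.685, v̄ = (0.46+0.44)/2 = 0.45 → q = 2.2×0.685×0.45 = 0.6782 m³/s
Panel 3-4: Δb = 4.7 m, d̄ = (0.66+0.57)/2 = 0.615, v̄ = (0.44+0.33)/2 = 0.385 → q = 4.7×0.615×0.385 = 1.113 m³/s
Panel 4-5: Δb = 2.2 m, d̄ = (0.57+0.21)/2 = 0.39, v̄ = (0.33+0.20)/2 = 0.265 → q = 2.2×0.39×0.265 = 0.2274 m³/s
Q = Σ q = 2.437 m³/s

2.44 m³/s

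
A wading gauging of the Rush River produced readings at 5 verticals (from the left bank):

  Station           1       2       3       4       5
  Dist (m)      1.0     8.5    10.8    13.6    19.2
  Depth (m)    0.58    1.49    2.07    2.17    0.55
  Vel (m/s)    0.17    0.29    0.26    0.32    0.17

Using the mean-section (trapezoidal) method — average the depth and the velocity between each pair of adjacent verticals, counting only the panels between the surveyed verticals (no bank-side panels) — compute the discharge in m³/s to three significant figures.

Panel 1-2: Δb = 7.5 m, d̄ = (0.58+1.49)/2 = 1.035, v̄ = (0.17+0.29)/2 = 0.23 → q = 7.5×1.035×0.23 = 1.785 m³/s
Panel 2-3: Δb = 2.3 m, d̄ = (1.49+2.07)/2 = 1.78, v̄ = (0.29+0.26)/2 = 0.275 → q = 2.3×1.78×0.275 = 1.126 m³/s
Panel 3-4: Δb = 2.8 m, d̄ = (2.07+2.17)/2 = 2.12, v̄ = (0.26+0.32)/2 = 0.29 → q = 2.8×2.12×0.29 = 1.721 m³/s
Panel 4-5: Δb = 5.6 m, d̄ = (2.17+0.55)/2 = 1.36, v̄ = (0.32+0.17)/2 = 0.245 → q = 5.6×1.36×0.245 = 1.866 m³/s
Q = Σ q = 6.499 m³/s

6.50 m³/s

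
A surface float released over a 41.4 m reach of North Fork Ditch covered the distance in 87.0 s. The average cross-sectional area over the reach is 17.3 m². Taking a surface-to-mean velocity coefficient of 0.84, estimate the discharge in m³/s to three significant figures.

6.92 m³/s

v_surface = L / t̄ = 41.4 / 87 = 0.4759 m/s
v_mean = 0.84 × 0.4759 = 0.3997 m/s
Q = A × v_mean = 17.3 × 0.3997 = 6.915 m³/s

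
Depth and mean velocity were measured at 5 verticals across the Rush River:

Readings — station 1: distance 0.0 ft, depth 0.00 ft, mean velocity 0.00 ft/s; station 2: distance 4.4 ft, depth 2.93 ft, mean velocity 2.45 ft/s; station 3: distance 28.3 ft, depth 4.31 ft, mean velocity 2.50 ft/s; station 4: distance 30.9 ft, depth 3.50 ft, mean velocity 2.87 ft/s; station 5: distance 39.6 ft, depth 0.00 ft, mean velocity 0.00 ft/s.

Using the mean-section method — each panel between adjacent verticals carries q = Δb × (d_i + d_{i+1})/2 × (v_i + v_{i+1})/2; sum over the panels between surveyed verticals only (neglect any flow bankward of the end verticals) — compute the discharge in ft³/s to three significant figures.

271 ft³/s

Panel 1-2: Δb = 4.4 ft, d̄ = (0.00+2.93)/2 = 1.465, v̄ = (0.00+2.45)/2 = 1.225 → q = 4.4×1.465×1.225 = 7.896 ft³/s
Panel 2-3: Δb = 23.9 ft, d̄ = (2.93+4.31)/2 = 3.62, v̄ = (2.45+2.50)/2 = 2.475 → q = 23.9×3.62×2.475 = 214.1 ft³/s
Panel 3-4: Δb = 2.6 ft, d̄ = (4.31+3.50)/2 = 3.905, v̄ = (2.50+2.87)/2 = 2.685 → q = 2.6×3.905×2.685 = 27.26 ft³/s
Panel 4-5: Δb = 8.7 ft, d̄ = (3.50+0.00)/2 = 1.75, v̄ = (2.87+0.00)/2 = 1.435 → q = 8.7×1.75×1.435 = 21.85 ft³/s
Q = Σ q = 271.1 ft³/s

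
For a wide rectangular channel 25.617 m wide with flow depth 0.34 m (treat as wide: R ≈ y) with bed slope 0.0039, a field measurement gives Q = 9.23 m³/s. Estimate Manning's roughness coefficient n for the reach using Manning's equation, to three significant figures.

A = b·y = 25.617 × 0.34 = 8.710 m²
Wide channel: R ≈ y = 0.34 m
n = (1/Q)·A·R^(2/3)·S^(1/2) = (1/9.23) × 8.710 × 0.4871 × 0.06245 = 0.02871

0.0287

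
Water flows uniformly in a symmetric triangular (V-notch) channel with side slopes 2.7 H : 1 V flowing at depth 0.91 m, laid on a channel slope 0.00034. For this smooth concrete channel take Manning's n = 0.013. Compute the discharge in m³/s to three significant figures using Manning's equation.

A = z·y² = 2.7×0.91² = 2.236 m²
P = 2y√(1+z²) = 2×0.91×√(1+2.7²) = 5.240 m
R = A/P = 2.236/5.240 = 0.4267 m
Q = (1/n)·A·R^(2/3)·S^(1/2) = (1/0.013) × 2.236 × 0.4267^(2/3) × 0.00034^(1/2) = 1.797 m³/s

1.80 m³/s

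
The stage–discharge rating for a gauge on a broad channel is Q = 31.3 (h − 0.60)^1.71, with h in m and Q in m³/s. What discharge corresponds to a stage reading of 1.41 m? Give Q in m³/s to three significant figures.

Q = 31.3 × (1.41 − 0.60)^1.71 = 31.3 × 0.81^1.71 = 21.83 m³/s

21.8 m³/s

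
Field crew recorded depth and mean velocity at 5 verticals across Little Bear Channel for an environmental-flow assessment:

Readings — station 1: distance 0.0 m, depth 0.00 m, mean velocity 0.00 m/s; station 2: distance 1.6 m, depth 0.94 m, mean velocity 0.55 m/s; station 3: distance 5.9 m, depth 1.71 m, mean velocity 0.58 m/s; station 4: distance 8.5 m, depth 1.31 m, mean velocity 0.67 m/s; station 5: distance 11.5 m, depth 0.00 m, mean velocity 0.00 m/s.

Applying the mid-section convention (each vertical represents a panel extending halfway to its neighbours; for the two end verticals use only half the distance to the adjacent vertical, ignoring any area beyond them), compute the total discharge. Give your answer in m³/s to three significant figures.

w_2 = (5.9 − 0.0)/2 = 2.95 m; q_2 = 0.55 × 0.94 × 2.95 = 1.525 m³/s
w_3 = (8.5 − 1.6)/2 = 3.45 m; q_3 = 0.58 × 1.71 × 3.45 = 3.422 m³/s
w_4 = (11.5 − 5.9)/2 = 2.8 m; q_4 = 0.67 × 1.31 × 2.8 = 2.458 m³/s
Stations 1, 5 contribute zero (depth or velocity is 0).
Q = Σ qᵢ = 7.404 m³/s

7.40 m³/s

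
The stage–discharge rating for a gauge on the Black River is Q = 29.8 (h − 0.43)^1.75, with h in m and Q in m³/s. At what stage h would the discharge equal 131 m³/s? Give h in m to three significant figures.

2.76 m

h − h₀ = (Q/C)^(1/b) = (131/29.8)^(1/1.75) = 2.331 m
h = 0.43 + 2.331 = 2.761 m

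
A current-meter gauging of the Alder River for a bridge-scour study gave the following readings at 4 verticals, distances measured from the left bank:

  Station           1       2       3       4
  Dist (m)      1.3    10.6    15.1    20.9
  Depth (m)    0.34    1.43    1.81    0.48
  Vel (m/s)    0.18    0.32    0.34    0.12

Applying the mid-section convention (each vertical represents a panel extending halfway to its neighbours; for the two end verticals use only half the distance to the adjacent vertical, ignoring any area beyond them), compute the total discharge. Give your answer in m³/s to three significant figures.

6.78 m³/s

w_1 = (10.6 − 1.3)/2 = 4.65 m; q_1 = 0.18 × 0.34 × 4.65 = 0.2846 m³/s
w_2 = (15.1 − 1.3)/2 = 6.9 m; q_2 = 0.32 × 1.43 × 6.9 = 3.157 m³/s
w_3 = (20.9 − 10.6)/2 = 5.15 m; q_3 = 0.34 × 1.81 × 5.15 = 3.169 m³/s
w_4 = (20.9 − 15.1)/2 = 2.9 m; q_4 = 0.12 × 0.48 × 2.9 = 0.1670 m³/s
Q = Σ qᵢ = 6.778 m³/s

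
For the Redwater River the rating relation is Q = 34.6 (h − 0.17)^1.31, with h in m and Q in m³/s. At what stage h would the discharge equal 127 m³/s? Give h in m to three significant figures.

h − h₀ = (Q/C)^(1/b) = (127/34.6)^(1/1.31) = 2.698 m
h = 0.17 + 2.698 = 2.868 m

2.87 m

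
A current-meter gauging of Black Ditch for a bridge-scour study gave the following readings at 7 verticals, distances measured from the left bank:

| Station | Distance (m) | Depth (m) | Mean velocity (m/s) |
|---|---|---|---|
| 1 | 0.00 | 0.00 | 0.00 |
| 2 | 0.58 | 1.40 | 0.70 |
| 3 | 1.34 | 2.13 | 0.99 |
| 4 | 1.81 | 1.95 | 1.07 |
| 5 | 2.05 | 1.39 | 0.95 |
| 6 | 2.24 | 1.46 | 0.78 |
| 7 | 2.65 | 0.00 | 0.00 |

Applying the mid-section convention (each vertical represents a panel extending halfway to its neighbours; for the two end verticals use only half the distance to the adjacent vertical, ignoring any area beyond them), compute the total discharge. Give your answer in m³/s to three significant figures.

w_2 = (1.34 − 0.00)/2 = 0.67 m; q_2 = 0.70 × 1.40 × 0.67 = 0.6566 m³/s
w_3 = (1.81 − 0.58)/2 = 0.615 m; q_3 = 0.99 × 2.13 × 0.615 = 1.297 m³/s
w_4 = (2.05 − 1.34)/2 = 0.355 m; q_4 = 1.07 × 1.95 × 0.355 = 0.7407 m³/s
w_5 = (2.24 − 1.81)/2 = 0.215 m; q_5 = 0.95 × 1.39 × 0.215 = 0.2839 m³/s
w_6 = (2.65 − 2.05)/2 = 0.3 m; q_6 = 0.78 × 1.46 × 0.3 = 0.3416 m³/s
Stations 1, 7 contribute zero (depth or velocity is 0).
Q = Σ qᵢ = 3.320 m³/s

3.32 m³/s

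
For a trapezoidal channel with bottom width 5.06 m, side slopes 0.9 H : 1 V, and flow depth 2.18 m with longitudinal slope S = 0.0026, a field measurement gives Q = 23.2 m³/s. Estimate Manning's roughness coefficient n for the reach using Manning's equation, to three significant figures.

A = (b + z·y)·y = (5.06 + 0.9×2.18)×2.18 = 15.31 m²
P = b + 2y√(1+z²) = 5.06 + 2×2.18×√(1+0.9²) = 10.93 m
R = A/P = 15.31/10.93 = 1.401 m
n = (1/Q)·A·R^(2/3)·S^(1/2) = (1/23.2) × 15.31 × 1.252 × 0.05099 = 0.04213

0.0421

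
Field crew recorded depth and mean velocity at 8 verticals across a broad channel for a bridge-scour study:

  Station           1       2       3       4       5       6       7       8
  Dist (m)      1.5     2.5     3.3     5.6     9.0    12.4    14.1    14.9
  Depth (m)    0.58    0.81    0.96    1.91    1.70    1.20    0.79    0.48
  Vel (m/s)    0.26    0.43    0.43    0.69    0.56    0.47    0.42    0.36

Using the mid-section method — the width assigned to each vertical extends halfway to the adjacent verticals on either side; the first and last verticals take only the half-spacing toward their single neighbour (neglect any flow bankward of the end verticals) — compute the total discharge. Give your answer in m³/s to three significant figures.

9.94 m³/s

w_1 = (2.5 − 1.5)/2 = 0.5 m; q_1 = 0.26 × 0.58 × 0.5 = 0.07540 m³/s
w_2 = (3.3 − 1.5)/2 = 0.9 m; q_2 = 0.43 × 0.81 × 0.9 = 0.3135 m³/s
w_3 = (5.6 − 2.5)/2 = 1.55 m; q_3 = 0.43 × 0.96 × 1.55 = 0.6398 m³/s
w_4 = (9.0 − 3.3)/2 = 2.85 m; q_4 = 0.69 × 1.91 × 2.85 = 3.756 m³/s
w_5 = (12.4 − 5.6)/2 = 3.4 m; q_5 = 0.56 × 1.70 × 3.4 = 3.237 m³/s
w_6 = (14.1 − 9.0)/2 = 2.55 m; q_6 = 0.47 × 1.20 × 2.55 = 1.438 m³/s
w_7 = (14.9 − 12.4)/2 = 1.25 m; q_7 = 0.42 × 0.79 × 1.25 = 0.4148 m³/s
w_8 = (14.9 − 14.1)/2 = 0.4 m; q_8 = 0.36 × 0.48 × 0.4 = 0.06912 m³/s
Q = Σ qᵢ = 9.944 m³/s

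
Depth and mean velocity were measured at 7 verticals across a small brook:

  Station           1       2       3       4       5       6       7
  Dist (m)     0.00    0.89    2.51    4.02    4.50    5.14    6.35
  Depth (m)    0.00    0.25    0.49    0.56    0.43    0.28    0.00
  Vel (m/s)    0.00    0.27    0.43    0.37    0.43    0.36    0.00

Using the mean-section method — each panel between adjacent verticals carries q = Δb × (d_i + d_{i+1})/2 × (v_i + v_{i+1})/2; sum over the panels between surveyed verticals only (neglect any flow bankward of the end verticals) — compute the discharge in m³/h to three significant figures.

Panel 1-2: Δb = 0.89 m, d̄ = (0.00+0.25)/2 = 0.125, v̄ = (0.00+0.27)/2 = 0.135 → q = 0.89×0.125×0.135 = 0.01502 m³/s
Panel 2-3: Δb = 1.62 m, d̄ = (0.25+0.49)/2 = 0.37, v̄ = (0.27+0.43)/2 = 0.35 → q = 1.62×0.37×0.35 = 0.2098 m³/s
Panel 3-4: Δb = 1.51 m, d̄ = (0.49+0.56)/2 = 0.525, v̄ = (0.43+0.37)/2 = 0.4 → q = 1.51×0.525×0.4 = 0.3171 m³/s
Panel 4-5: Δb = 0.48 m, d̄ = (0.56+0.43)/2 = 0.495, v̄ = (0.37+0.43)/2 = 0.4 → q = 0.48×0.495×0.4 = 0.09504 m³/s
Panel 5-6: Δb = 0.64 m, d̄ = (0.43+0.28)/2 = 0.355, v̄ = (0.43+0.36)/2 = 0.395 → q = 0.64×0.355×0.395 = 0.08974 m³/s
Panel 6-7: Δb = 1.21 m, d̄ = (0.28+0.00)/2 = 0.14, v̄ = (0.36+0.00)/2 = 0.18 → q = 1.21×0.14×0.18 = 0.03049 m³/s
Q = Σ q = 0.7572 m³/s
= 0.7572 × 3600 = 2726 m³/h

2730 m³/h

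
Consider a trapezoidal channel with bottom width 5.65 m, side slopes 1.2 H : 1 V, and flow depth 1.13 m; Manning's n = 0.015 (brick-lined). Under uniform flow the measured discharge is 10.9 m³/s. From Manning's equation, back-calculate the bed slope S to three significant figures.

A = (b + z·y)·y = (5.65 + 1.2×1.13)×1.13 = 7.917 m²
P = b + 2y√(1+z²) = 5.65 + 2×1.13×√(1+1.2²) = 9.180 m
R = A/P = 7.917/9.180 = 0.8624 m
S = (Q·n / (1·A·R^(2/3)))² = (10.9×0.015 / (1×7.917×0.9060))² = 0.0005196

0.000520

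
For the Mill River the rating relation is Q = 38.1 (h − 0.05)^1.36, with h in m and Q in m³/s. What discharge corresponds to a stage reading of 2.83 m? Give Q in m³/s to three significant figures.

153 m³/s

Q = 38.1 × (2.83 − 0.05)^1.36 = 38.1 × 2.78^1.36 = 153.0 m³/s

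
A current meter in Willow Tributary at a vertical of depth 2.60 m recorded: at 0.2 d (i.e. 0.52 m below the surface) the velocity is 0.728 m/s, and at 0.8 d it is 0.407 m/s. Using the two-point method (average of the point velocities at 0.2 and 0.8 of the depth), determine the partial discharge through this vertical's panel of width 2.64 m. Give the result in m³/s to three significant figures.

v̄ = (0.728 + 0.407) / 2 = 0.5675 m/s
q = v̄ × d × w = 0.5675 × 2.60 × 2.64 = 3.895 m³/s

3.90 m³/s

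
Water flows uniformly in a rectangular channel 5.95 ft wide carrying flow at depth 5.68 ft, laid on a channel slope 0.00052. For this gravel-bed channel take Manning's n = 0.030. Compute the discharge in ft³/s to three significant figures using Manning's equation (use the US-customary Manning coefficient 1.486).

59.6 ft³/s

A = b·y = 5.95 × 5.68 = 33.80 ft²
P = b + 2y = 5.95 + 2×5.68 = 17.31 ft
R = A/P = 33.80/17.31 = 1.952 ft
Q = (1.486/n)·A·R^(2/3)·S^(1/2) = (1.486/0.030) × 33.80 × 1.952^(2/3) × 0.00052^(1/2) = 59.63 ft³/s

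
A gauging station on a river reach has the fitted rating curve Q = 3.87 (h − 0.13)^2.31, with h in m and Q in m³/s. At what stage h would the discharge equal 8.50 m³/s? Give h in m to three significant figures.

h − h₀ = (Q/C)^(1/b) = (8.50/3.87)^(1/2.31) = 1.406 m
h = 0.13 + 1.406 = 1.536 m

1.54 m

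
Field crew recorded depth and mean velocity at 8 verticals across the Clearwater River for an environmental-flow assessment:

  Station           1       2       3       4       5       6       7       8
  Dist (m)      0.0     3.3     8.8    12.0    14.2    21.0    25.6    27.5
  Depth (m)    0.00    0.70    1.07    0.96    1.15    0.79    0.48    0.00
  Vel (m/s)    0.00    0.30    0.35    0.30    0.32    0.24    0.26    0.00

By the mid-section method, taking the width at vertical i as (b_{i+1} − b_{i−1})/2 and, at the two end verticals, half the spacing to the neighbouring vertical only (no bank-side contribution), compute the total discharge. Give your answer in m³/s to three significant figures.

6.47 m³/s

w_2 = (8.8 − 0.0)/2 = 4.4 m; q_2 = 0.30 × 0.70 × 4.4 = 0.9240 m³/s
w_3 = (12.0 − 3.3)/2 = 4.35 m; q_3 = 0.35 × 1.07 × 4.35 = 1.629 m³/s
w_4 = (14.2 − 8.8)/2 = 2.7 m; q_4 = 0.30 × 0.96 × 2.7 = 0.7776 m³/s
w_5 = (21.0 − 12.0)/2 = 4.5 m; q_5 = 0.32 × 1.15 × 4.5 = 1.656 m³/s
w_6 = (25.6 − 14.2)/2 = 5.7 m; q_6 = 0.24 × 0.79 × 5.7 = 1.081 m³/s
w_7 = (27.5 − 21.0)/2 = 3.25 m; q_7 = 0.26 × 0.48 × 3.25 = 0.4056 m³/s
Stations 1, 8 contribute zero (depth or velocity is 0).
Q = Σ qᵢ = 6.473 m³/s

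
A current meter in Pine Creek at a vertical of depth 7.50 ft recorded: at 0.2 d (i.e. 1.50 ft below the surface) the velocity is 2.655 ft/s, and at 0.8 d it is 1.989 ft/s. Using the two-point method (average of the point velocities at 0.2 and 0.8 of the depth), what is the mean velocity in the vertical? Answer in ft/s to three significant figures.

2.32 ft/s

v̄ = (2.655 + 1.989) / 2 = 2.322 ft/s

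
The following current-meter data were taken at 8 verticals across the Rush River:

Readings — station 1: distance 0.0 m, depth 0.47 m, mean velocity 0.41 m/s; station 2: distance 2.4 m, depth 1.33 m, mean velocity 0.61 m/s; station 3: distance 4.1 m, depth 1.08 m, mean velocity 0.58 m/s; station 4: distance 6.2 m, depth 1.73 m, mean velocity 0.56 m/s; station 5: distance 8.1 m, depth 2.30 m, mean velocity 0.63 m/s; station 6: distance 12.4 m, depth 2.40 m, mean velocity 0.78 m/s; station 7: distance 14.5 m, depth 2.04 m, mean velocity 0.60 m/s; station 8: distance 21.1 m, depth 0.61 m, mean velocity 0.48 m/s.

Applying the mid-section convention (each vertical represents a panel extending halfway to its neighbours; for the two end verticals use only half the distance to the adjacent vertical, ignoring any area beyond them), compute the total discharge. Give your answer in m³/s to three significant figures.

21.8 m³/s

w_1 = (2.4 − 0.0)/2 = 1.2 m; q_1 = 0.41 × 0.47 × 1.2 = 0.2312 m³/s
w_2 = (4.1 − 0.0)/2 = 2.05 m; q_2 = 0.61 × 1.33 × 2.05 = 1.663 m³/s
w_3 = (6.2 − 2.4)/2 = 1.9 m; q_3 = 0.58 × 1.08 × 1.9 = 1.190 m³/s
w_4 = (8.1 − 4.1)/2 = 2 m; q_4 = 0.56 × 1.73 × 2 = 1.938 m³/s
w_5 = (12.4 − 6.2)/2 = 3.1 m; q_5 = 0.63 × 2.30 × 3.1 = 4.492 m³/s
w_6 = (14.5 − 8.1)/2 = 3.2 m; q_6 = 0.78 × 2.40 × 3.2 = 5.990 m³/s
w_7 = (21.1 − 12.4)/2 = 4.35 m; q_7 = 0.60 × 2.04 × 4.35 = 5.324 m³/s
w_8 = (21.1 − 14.5)/2 = 3.3 m; q_8 = 0.48 × 0.61 × 3.3 = 0.9662 m³/s
Q = Σ qᵢ = 21.80 m³/s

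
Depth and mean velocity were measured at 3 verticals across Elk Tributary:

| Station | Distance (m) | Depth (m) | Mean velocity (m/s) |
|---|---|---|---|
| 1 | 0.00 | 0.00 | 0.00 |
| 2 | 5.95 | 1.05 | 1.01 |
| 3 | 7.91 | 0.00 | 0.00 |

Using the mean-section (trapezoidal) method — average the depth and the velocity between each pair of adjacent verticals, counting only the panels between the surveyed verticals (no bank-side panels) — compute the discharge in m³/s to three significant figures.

2.10 m³/s

Panel 1-2: Δb = 5.95 m, d̄ = (0.00+1.05)/2 = 0.525, v̄ = (0.00+1.01)/2 = 0.505 → q = 5.95×0.525×0.505 = 1.577 m³/s
Panel 2-3: Δb = 1.96 m, d̄ = (1.05+0.00)/2 = 0.525, v̄ = (1.01+0.00)/2 = 0.505 → q = 1.96×0.525×0.505 = 0.5196 m³/s
Q = Σ q = 2.097 m³/s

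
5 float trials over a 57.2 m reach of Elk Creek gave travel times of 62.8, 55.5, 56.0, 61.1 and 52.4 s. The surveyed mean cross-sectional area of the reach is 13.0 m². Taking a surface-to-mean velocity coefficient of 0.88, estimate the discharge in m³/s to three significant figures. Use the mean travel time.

t̄ = (62.8 + 55.5 + 56.0 + 61.1 + 52.4) / 5 = 57.56 s
v_surface = L / t̄ = 57.2 / 57.56 = 0.9937 m/s
v_mean = 0.88 × 0.9937 = 0.8745 m/s
Q = A × v_mean = 13.0 × 0.8745 = 11.37 m³/s

11.4 m³/s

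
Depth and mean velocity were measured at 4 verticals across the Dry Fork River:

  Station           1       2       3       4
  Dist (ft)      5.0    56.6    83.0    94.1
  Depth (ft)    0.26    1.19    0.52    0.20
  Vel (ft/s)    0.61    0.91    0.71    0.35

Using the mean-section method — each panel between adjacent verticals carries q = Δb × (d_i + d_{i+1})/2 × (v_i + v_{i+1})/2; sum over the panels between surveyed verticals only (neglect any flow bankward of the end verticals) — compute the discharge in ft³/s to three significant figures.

48.8 ft³/s

Panel 1-2: Δb = 51.6 ft, d̄ = (0.26+1.19)/2 = 0.725, v̄ = (0.61+0.91)/2 = 0.76 → q = 51.6×0.725×0.76 = 28.43 ft³/s
Panel 2-3: Δb = 26.4 ft, d̄ = (1.19+0.52)/2 = 0.855, v̄ = (0.91+0.71)/2 = 0.81 → q = 26.4×0.855×0.81 = 18.28 ft³/s
Panel 3-4: Δb = 11.1 ft, d̄ = (0.52+0.20)/2 = 0.36, v̄ = (0.71+0.35)/2 = 0.53 → q = 11.1×0.36×0.53 = 2.118 ft³/s
Q = Σ q = 48.83 ft³/s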